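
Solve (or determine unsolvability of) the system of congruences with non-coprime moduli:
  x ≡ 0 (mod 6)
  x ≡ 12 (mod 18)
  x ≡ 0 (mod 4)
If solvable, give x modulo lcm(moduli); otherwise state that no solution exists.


Moduli 6, 18, 4 are not pairwise coprime, so CRT works modulo lcm(m_i) when all pairwise compatibility conditions hold.
Pairwise compatibility: gcd(m_i, m_j) must divide a_i - a_j for every pair.
Merge one congruence at a time:
  Start: x ≡ 0 (mod 6).
  Combine with x ≡ 12 (mod 18): gcd(6, 18) = 6; 12 - 0 = 12, which IS divisible by 6, so compatible.
    Write x = 0 + 6·t and substitute into x ≡ 12 (mod 18): 6·t ≡ 12 − 0 = 12 (mod 18).
    Divide the congruence (and modulus) by g = 6: 1·t ≡ 2 (mod 3).
    So t ≡ 2 (mod 3).
    Then x = 0 + 6·2 = 12, valid modulo lcm(6, 18) = 18: x ≡ 12 (mod 18).
  Combine with x ≡ 0 (mod 4): gcd(18, 4) = 2; 0 - 12 = -12, which IS divisible by 2, so compatible.
    Write x = 12 + 18·t and substitute into x ≡ 0 (mod 4): 18·t ≡ 0 − 12 = -12 (mod 4).
    Divide the congruence (and modulus) by g = 2: 9·t ≡ -6 (mod 2).
    Reduce coefficients mod 2: 1·t ≡ 0 (mod 2).
    So t ≡ 0 (mod 2).
    Then x = 12 + 18·0 = 12, valid modulo lcm(18, 4) = 36: x ≡ 12 (mod 36).
Verify: 12 mod 6 = 0, 12 mod 18 = 12, 12 mod 4 = 0.

x ≡ 12 (mod 36).


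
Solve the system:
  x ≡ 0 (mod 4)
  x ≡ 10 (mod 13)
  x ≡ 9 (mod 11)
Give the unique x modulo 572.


Moduli 4, 13, 11 are pairwise coprime; by CRT there is a unique solution modulo M = 4 · 13 · 11 = 572.
Solve pairwise, accumulating the modulus:
  Start with x ≡ 0 (mod 4).
  Combine with x ≡ 10 (mod 13): since gcd(4, 13) = 1, we get a unique residue mod 52.
    Write x = 0 + 4·t and substitute into x ≡ 10 (mod 13): 4·t ≡ 10 − 0 = 10 (mod 13).
    The inverse of 4 mod 13 is 10 (since 4·10 = 40 = 3·13 + 1), so t ≡ 10·10 = 100 ≡ 9 (mod 13).
    Then x = 0 + 4·9 = 36, valid modulo lcm(4, 13) = 52: x ≡ 36 (mod 52).
  Combine with x ≡ 9 (mod 11): since gcd(52, 11) = 1, we get a unique residue mod 572.
    Write x = 36 + 52·t and substitute into x ≡ 9 (mod 11): 52·t ≡ 9 − 36 = -27 (mod 11).
    Reduce coefficients mod 11: 8·t ≡ 6 (mod 11).
    The inverse of 8 mod 11 is 7 (since 8·7 = 56 = 5·11 + 1), so t ≡ 7·6 = 42 ≡ 9 (mod 11).
    Then x = 36 + 52·9 = 504, valid modulo lcm(52, 11) = 572: x ≡ 504 (mod 572).
Verify: 504 mod 4 = 0 ✓, 504 mod 13 = 10 ✓, 504 mod 11 = 9 ✓.

x ≡ 504 (mod 572).


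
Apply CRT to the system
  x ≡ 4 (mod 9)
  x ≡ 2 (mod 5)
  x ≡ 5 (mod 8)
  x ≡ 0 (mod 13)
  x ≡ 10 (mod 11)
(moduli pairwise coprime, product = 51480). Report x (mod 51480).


Product of moduli M = 9 · 5 · 8 · 13 · 11 = 51480.
Merge one congruence at a time:
  Start: x ≡ 4 (mod 9).
  Combine with x ≡ 2 (mod 5); new modulus lcm = 45.
    Write x = 4 + 9·t and substitute into x ≡ 2 (mod 5): 9·t ≡ 2 − 4 = -2 (mod 5).
    Reduce coefficients mod 5: 4·t ≡ 3 (mod 5).
    The inverse of 4 mod 5 is 4 (since 4·4 = 16 = 3·5 + 1), so t ≡ 4·3 = 12 ≡ 2 (mod 5).
    Then x = 4 + 9·2 = 22, valid modulo lcm(9, 5) = 45: x ≡ 22 (mod 45).
  Combine with x ≡ 5 (mod 8); new modulus lcm = 360.
    Write x = 22 + 45·t and substitute into x ≡ 5 (mod 8): 45·t ≡ 5 − 22 = -17 (mod 8).
    Reduce coefficients mod 8: 5·t ≡ 7 (mod 8).
    The inverse of 5 mod 8 is 5 (since 5·5 = 25 = 3·8 + 1), so t ≡ 5·7 = 35 ≡ 3 (mod 8).
    Then x = 22 + 45·3 = 157, valid modulo lcm(45, 8) = 360: x ≡ 157 (mod 360).
  Combine with x ≡ 0 (mod 13); new modulus lcm = 4680.
    Write x = 157 + 360·t and substitute into x ≡ 0 (mod 13): 360·t ≡ 0 − 157 = -157 (mod 13).
    Reduce coefficients mod 13: 9·t ≡ 12 (mod 13).
    The inverse of 9 mod 13 is 3 (since 9·3 = 27 = 2·13 + 1), so t ≡ 3·12 = 36 ≡ 10 (mod 13).
    Then x = 157 + 360·10 = 3757, valid modulo lcm(360, 13) = 4680: x ≡ 3757 (mod 4680).
  Combine with x ≡ 10 (mod 11); new modulus lcm = 51480.
    Write x = 3757 + 4680·t and substitute into x ≡ 10 (mod 11): 4680·t ≡ 10 − 3757 = -3747 (mod 11).
    Reduce coefficients mod 11: 5·t ≡ 4 (mod 11).
    The inverse of 5 mod 11 is 9 (since 5·9 = 45 = 4·11 + 1), so t ≡ 9·4 = 36 ≡ 3 (mod 11).
    Then x = 3757 + 4680·3 = 17797, valid modulo lcm(4680, 11) = 51480: x ≡ 17797 (mod 51480).
Verify against each original: 17797 mod 9 = 4, 17797 mod 5 = 2, 17797 mod 8 = 5, 17797 mod 13 = 0, 17797 mod 11 = 10.

x ≡ 17797 (mod 51480).


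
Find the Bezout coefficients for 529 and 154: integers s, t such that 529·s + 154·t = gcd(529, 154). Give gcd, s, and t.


Euclidean algorithm on (529, 154) — divide until remainder is 0:
  529 = 3 · 154 + 67
  154 = 2 · 67 + 20
  67 = 3 · 20 + 7
  20 = 2 · 7 + 6
  7 = 1 · 6 + 1
  6 = 6 · 1 + 0
gcd(529, 154) = 1.
Track Bezout coefficients alongside the remainders: start with r₀ = 529 = a·1 + b·0 (s = 1, t = 0) and r₁ = 154 = a·0 + b·1 (s = 0, t = 1); each new remainder r_{k+1} = r_{k-1} − q_k·r_k inherits s_{k+1} = s_{k-1} − q_k·s_k, t_{k+1} = t_{k-1} − q_k·t_k, so r_k = a·s_k + b·t_k at every step:
  q = 3: r = 67, s = 1 − 3·0 = 1, t = 0 − 3·1 = -3  (check: 529·1 + 154·(-3) = 67)
  q = 2: r = 20, s = 0 − 2·1 = -2, t = 1 − 2·(-3) = 7  (check: 529·(-2) + 154·7 = 20)
  q = 3: r = 7, s = 1 − 3·(-2) = 7, t = -3 − 3·7 = -24  (check: 529·7 + 154·(-24) = 7)
  q = 2: r = 6, s = -2 − 2·7 = -16, t = 7 − 2·(-24) = 55  (check: 529·(-16) + 154·55 = 6)
  q = 1: r = 1, s = 7 − 1·(-16) = 23, t = -24 − 1·55 = -79  (check: 529·23 + 154·(-79) = 1)
The row with r = 1 (the gcd) gives the Bezout coefficients s = 23, t = -79.
Result: 529 · (23) + 154 · (-79) = 1.

gcd(529, 154) = 1; s = 23, t = -79 (check: 529·23 + 154·(-79) = 1).


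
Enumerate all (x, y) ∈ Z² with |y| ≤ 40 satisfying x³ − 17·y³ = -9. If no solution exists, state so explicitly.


The equation is x³ - 17y³ = -9. For fixed y, x³ = 17·y³ − 9, so a solution requires the RHS to be a perfect cube.
Strategy: iterate y from -40 to 40, compute RHS = 17·y³ − 9, and check whether it is a (positive or negative) perfect cube.
Check small values of y:
  y = 0: RHS = -9 is not a perfect cube.
  y = 1: RHS = 8 = (2)³ ⇒ x = 2 works.
  y = -1: RHS = -26 is not a perfect cube.
  y = 2: RHS = 127 is not a perfect cube.
  y = -2: RHS = -145 is not a perfect cube.
  y = 3: RHS = 450 is not a perfect cube.
  y = -3: RHS = -468 is not a perfect cube.
Continuing the search up to |y| = 40 finds no further solutions beyond those listed.
Collected solutions: (2, 1).

Solutions (with |y| ≤ 40): (2, 1).


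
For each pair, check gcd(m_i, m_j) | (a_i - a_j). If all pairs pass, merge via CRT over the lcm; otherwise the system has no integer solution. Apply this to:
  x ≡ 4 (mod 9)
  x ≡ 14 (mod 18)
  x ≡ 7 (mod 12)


Moduli 9, 18, 12 are not pairwise coprime, so CRT works modulo lcm(m_i) when all pairwise compatibility conditions hold.
Pairwise compatibility: gcd(m_i, m_j) must divide a_i - a_j for every pair.
Merge one congruence at a time:
  Start: x ≡ 4 (mod 9).
  Combine with x ≡ 14 (mod 18): gcd(9, 18) = 9, and 14 - 4 = 10 is NOT divisible by 9.
    ⇒ system is inconsistent (no integer solution).

No solution (the system is inconsistent).


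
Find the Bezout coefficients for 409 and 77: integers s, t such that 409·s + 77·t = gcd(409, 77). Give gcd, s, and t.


Euclidean algorithm on (409, 77) — divide until remainder is 0:
  409 = 5 · 77 + 24
  77 = 3 · 24 + 5
  24 = 4 · 5 + 4
  5 = 1 · 4 + 1
  4 = 4 · 1 + 0
gcd(409, 77) = 1.
Track Bezout coefficients alongside the remainders: start with r₀ = 409 = a·1 + b·0 (s = 1, t = 0) and r₁ = 77 = a·0 + b·1 (s = 0, t = 1); each new remainder r_{k+1} = r_{k-1} − q_k·r_k inherits s_{k+1} = s_{k-1} − q_k·s_k, t_{k+1} = t_{k-1} − q_k·t_k, so r_k = a·s_k + b·t_k at every step:
  q = 5: r = 24, s = 1 − 5·0 = 1, t = 0 − 5·1 = -5  (check: 409·1 + 77·(-5) = 24)
  q = 3: r = 5, s = 0 − 3·1 = -3, t = 1 − 3·(-5) = 16  (check: 409·(-3) + 77·16 = 5)
  q = 4: r = 4, s = 1 − 4·(-3) = 13, t = -5 − 4·16 = -69  (check: 409·13 + 77·(-69) = 4)
  q = 1: r = 1, s = -3 − 1·13 = -16, t = 16 − 1·(-69) = 85  (check: 409·(-16) + 77·85 = 1)
The row with r = 1 (the gcd) gives the Bezout coefficients s = -16, t = 85.
Result: 409 · (-16) + 77 · (85) = 1.

gcd(409, 77) = 1; s = -16, t = 85 (check: 409·(-16) + 77·85 = 1).


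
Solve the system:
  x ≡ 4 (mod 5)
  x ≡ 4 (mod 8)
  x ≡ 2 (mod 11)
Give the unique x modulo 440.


Moduli 5, 8, 11 are pairwise coprime; by CRT there is a unique solution modulo M = 5 · 8 · 11 = 440.
Solve pairwise, accumulating the modulus:
  Start with x ≡ 4 (mod 5).
  Combine with x ≡ 4 (mod 8): since gcd(5, 8) = 1, we get a unique residue mod 40.
    Write x = 4 + 5·t and substitute into x ≡ 4 (mod 8): 5·t ≡ 4 − 4 = 0 (mod 8).
    The inverse of 5 mod 8 is 5 (since 5·5 = 25 = 3·8 + 1), so t ≡ 5·0 = 0 ≡ 0 (mod 8).
    Then x = 4 + 5·0 = 4, valid modulo lcm(5, 8) = 40: x ≡ 4 (mod 40).
  Combine with x ≡ 2 (mod 11): since gcd(40, 11) = 1, we get a unique residue mod 440.
    Write x = 4 + 40·t and substitute into x ≡ 2 (mod 11): 40·t ≡ 2 − 4 = -2 (mod 11).
    Reduce coefficients mod 11: 7·t ≡ 9 (mod 11).
    The inverse of 7 mod 11 is 8 (since 7·8 = 56 = 5·11 + 1), so t ≡ 8·9 = 72 ≡ 6 (mod 11).
    Then x = 4 + 40·6 = 244, valid modulo lcm(40, 11) = 440: x ≡ 244 (mod 440).
Verify: 244 mod 5 = 4 ✓, 244 mod 8 = 4 ✓, 244 mod 11 = 2 ✓.

x ≡ 244 (mod 440).


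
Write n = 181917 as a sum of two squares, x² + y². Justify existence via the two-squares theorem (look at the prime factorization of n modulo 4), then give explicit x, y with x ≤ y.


Step 1: Factor n = 181917 = 3^2 · 17 · 29 · 41.
Step 2: Check the mod-4 condition on each prime factor: 3 ≡ 3 (mod 4), exponent 2 (must be even); 17 ≡ 1 (mod 4), exponent 1; 29 ≡ 1 (mod 4), exponent 1; 41 ≡ 1 (mod 4), exponent 1.
All primes ≡ 3 (mod 4) appear to even exponent (or don't appear), so by the two-squares theorem n IS expressible as a sum of two squares.
Step 3: Build a representation. Group n = k² · m with k = 3 and m = 17 · 29 · 41 = 20213 (a product of primes ≡ 1 (mod 4)); a representation of m scales to one of n via (k·x)² + (k·y)² = k²(x² + y²). Each prime p ≡ 1 (mod 4) is itself a sum of two squares; find a² by testing p − a² for a perfect square:
  17: 17 − 1² = 16 = 4² ⇒ 17 = 1² + 4².
  29: 29 − 1² = 28, 29 − 2² = 25 = 5² ⇒ 29 = 2² + 5².
  41: 41 − 1² = 40, 41 − 2² = 37, 41 − 3² = 32, 41 − 4² = 25 = 5² ⇒ 41 = 4² + 5².
  Combine using the Brahmagupta–Fibonacci identity (a² + b²)(c² + d²) = (ac − bd)² + (ad + bc)² = (ac + bd)² + (ad − bc)²:
  17 · 29 = 493: from (1² + 4²)(2² + 5²), take (1·2 − 4·5, 1·5 + 4·2) = (2 − 20, 5 + 8) = (-18, 13); dropping signs (only squares matter) gives (18, 13); check 18² + 13² = 324 + 169 = 493 ✓.
  493 · 41 = 20213: from (18² + 13²)(4² + 5²), take (18·4 − 13·5, 18·5 + 13·4) = (72 − 65, 90 + 52) = (7, 142); check 7² + 142² = 49 + 20164 = 20213 ✓.
  Scale by k = 3: (3·7, 3·142) = (21, 426).
Step 4: Order so x ≤ y and verify: 21² + 426² = 441 + 181476 = 181917 = n. ✓

n = 181917 = 21² + 426² (one valid representation with x ≤ y).


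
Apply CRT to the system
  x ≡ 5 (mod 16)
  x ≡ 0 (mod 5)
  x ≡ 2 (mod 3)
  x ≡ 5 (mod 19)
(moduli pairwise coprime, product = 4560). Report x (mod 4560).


Product of moduli M = 16 · 5 · 3 · 19 = 4560.
Merge one congruence at a time:
  Start: x ≡ 5 (mod 16).
  Combine with x ≡ 0 (mod 5); new modulus lcm = 80.
    Write x = 5 + 16·t and substitute into x ≡ 0 (mod 5): 16·t ≡ 0 − 5 = -5 (mod 5).
    Reduce coefficients mod 5: 1·t ≡ 0 (mod 5).
    So t ≡ 0 (mod 5).
    Then x = 5 + 16·0 = 5, valid modulo lcm(16, 5) = 80: x ≡ 5 (mod 80).
  Combine with x ≡ 2 (mod 3); new modulus lcm = 240.
    Write x = 5 + 80·t and substitute into x ≡ 2 (mod 3): 80·t ≡ 2 − 5 = -3 (mod 3).
    Reduce coefficients mod 3: 2·t ≡ 0 (mod 3).
    The inverse of 2 mod 3 is 2 (since 2·2 = 4 = 1·3 + 1), so t ≡ 2·0 = 0 ≡ 0 (mod 3).
    Then x = 5 + 80·0 = 5, valid modulo lcm(80, 3) = 240: x ≡ 5 (mod 240).
  Combine with x ≡ 5 (mod 19); new modulus lcm = 4560.
    Write x = 5 + 240·t and substitute into x ≡ 5 (mod 19): 240·t ≡ 5 − 5 = 0 (mod 19).
    Reduce coefficients mod 19: 12·t ≡ 0 (mod 19).
    The inverse of 12 mod 19 is 8 (since 12·8 = 96 = 5·19 + 1), so t ≡ 8·0 = 0 ≡ 0 (mod 19).
    Then x = 5 + 240·0 = 5, valid modulo lcm(240, 19) = 4560: x ≡ 5 (mod 4560).
Verify against each original: 5 mod 16 = 5, 5 mod 5 = 0, 5 mod 3 = 2, 5 mod 19 = 5.

x ≡ 5 (mod 4560).


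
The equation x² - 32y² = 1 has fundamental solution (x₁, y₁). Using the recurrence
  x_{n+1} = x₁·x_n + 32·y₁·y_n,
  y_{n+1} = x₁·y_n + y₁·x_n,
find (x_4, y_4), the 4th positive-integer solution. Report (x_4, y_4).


Step 1: Find the fundamental solution (x₁, y₁) of x² - 32y² = 1.
  Expand √32 as a continued fraction. a₀ = ⌊√32⌋ = 5; iterate m_{k+1} = d_k·a_k − m_k, d_{k+1} = (32 − m_{k+1}²)/d_k, a_{k+1} = ⌊(a₀ + m_{k+1})/d_{k+1}⌋ (starting m₀ = 0, d₀ = 1), with convergents p_k = a_k·p_{k-1} + p_{k-2}, q_k = a_k·q_{k-1} + q_{k-2} (p₋₁ = 1, q₋₁ = 0):
  k = 0: a₀ = 5; p₀/q₀ = 5/1; p₀² − 32·q₀² = 25 − 32 = -7.
  k = 1: m = 5, d = 7, a = ⌊(5 + 5)/7⌋ = 1; p/q = (1·5 + 1)/(1·1 + 0) = 6/1; p² − 32·q² = 36 − 32 = 4.
  k = 2: m = 2, d = 4, a = ⌊(5 + 2)/4⌋ = 1; p/q = (1·6 + 5)/(1·1 + 1) = 11/2; p² − 32·q² = 121 − 128 = -7.
  k = 3: m = 2, d = 7, a = ⌊(5 + 2)/7⌋ = 1; p/q = (1·11 + 6)/(1·2 + 1) = 17/3; p² − 32·q² = 289 − 288 = 1.
  The first convergent with p² − 32·q² = 1 gives the fundamental solution (x₁, y₁) = (17, 3).
Step 2: Apply the recurrence (x_{n+1}, y_{n+1}) = (x₁x_n + 32y₁y_n, x₁y_n + y₁x_n) repeatedly.
  From (x_1, y_1) = (17, 3): x_2 = 17·17 + 32·3·3 = 577; y_2 = 17·3 + 3·17 = 102.
  From (x_2, y_2) = (577, 102): x_3 = 17·577 + 32·3·102 = 19601; y_3 = 17·102 + 3·577 = 3465.
  From (x_3, y_3) = (19601, 3465): x_4 = 17·19601 + 32·3·3465 = 665857; y_4 = 17·3465 + 3·19601 = 117708.
Step 3: Verify x_4² - 32·y_4² = 443365544449 - 443365544448 = 1 (should be 1). ✓

(x_1, y_1) = (17, 3); (x_4, y_4) = (665857, 117708).


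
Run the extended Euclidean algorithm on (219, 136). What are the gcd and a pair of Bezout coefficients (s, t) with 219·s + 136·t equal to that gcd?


Euclidean algorithm on (219, 136) — divide until remainder is 0:
  219 = 1 · 136 + 83
  136 = 1 · 83 + 53
  83 = 1 · 53 + 30
  53 = 1 · 30 + 23
  30 = 1 · 23 + 7
  23 = 3 · 7 + 2
  7 = 3 · 2 + 1
  2 = 2 · 1 + 0
gcd(219, 136) = 1.
Track Bezout coefficients alongside the remainders: start with r₀ = 219 = a·1 + b·0 (s = 1, t = 0) and r₁ = 136 = a·0 + b·1 (s = 0, t = 1); each new remainder r_{k+1} = r_{k-1} − q_k·r_k inherits s_{k+1} = s_{k-1} − q_k·s_k, t_{k+1} = t_{k-1} − q_k·t_k, so r_k = a·s_k + b·t_k at every step:
  q = 1: r = 83, s = 1 − 1·0 = 1, t = 0 − 1·1 = -1  (check: 219·1 + 136·(-1) = 83)
  q = 1: r = 53, s = 0 − 1·1 = -1, t = 1 − 1·(-1) = 2  (check: 219·(-1) + 136·2 = 53)
  q = 1: r = 30, s = 1 − 1·(-1) = 2, t = -1 − 1·2 = -3  (check: 219·2 + 136·(-3) = 30)
  q = 1: r = 23, s = -1 − 1·2 = -3, t = 2 − 1·(-3) = 5  (check: 219·(-3) + 136·5 = 23)
  q = 1: r = 7, s = 2 − 1·(-3) = 5, t = -3 − 1·5 = -8  (check: 219·5 + 136·(-8) = 7)
  q = 3: r = 2, s = -3 − 3·5 = -18, t = 5 − 3·(-8) = 29  (check: 219·(-18) + 136·29 = 2)
  q = 3: r = 1, s = 5 − 3·(-18) = 59, t = -8 − 3·29 = -95  (check: 219·59 + 136·(-95) = 1)
The row with r = 1 (the gcd) gives the Bezout coefficients s = 59, t = -95.
Result: 219 · (59) + 136 · (-95) = 1.

gcd(219, 136) = 1; s = 59, t = -95 (check: 219·59 + 136·(-95) = 1).


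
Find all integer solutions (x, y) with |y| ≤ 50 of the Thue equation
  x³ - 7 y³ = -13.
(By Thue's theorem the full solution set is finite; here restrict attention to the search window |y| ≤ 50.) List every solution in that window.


The equation is x³ - 7y³ = -13. For fixed y, x³ = 7·y³ − 13, so a solution requires the RHS to be a perfect cube.
Strategy: iterate y from -50 to 50, compute RHS = 7·y³ − 13, and check whether it is a (positive or negative) perfect cube.
Check small values of y:
  y = 0: RHS = -13 is not a perfect cube.
  y = 1: RHS = -6 is not a perfect cube.
  y = -1: RHS = -20 is not a perfect cube.
  y = 2: RHS = 43 is not a perfect cube.
  y = -2: RHS = -69 is not a perfect cube.
  y = 3: RHS = 176 is not a perfect cube.
  y = -3: RHS = -202 is not a perfect cube.
Continuing the search up to |y| = 50 finds no solutions either.
No (x, y) in the scanned range satisfies the equation.

No integer solutions with |y| ≤ 50.


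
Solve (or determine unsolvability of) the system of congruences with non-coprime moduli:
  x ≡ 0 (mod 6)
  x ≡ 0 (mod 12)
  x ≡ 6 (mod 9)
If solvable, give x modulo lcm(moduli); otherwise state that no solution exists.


Moduli 6, 12, 9 are not pairwise coprime, so CRT works modulo lcm(m_i) when all pairwise compatibility conditions hold.
Pairwise compatibility: gcd(m_i, m_j) must divide a_i - a_j for every pair.
Merge one congruence at a time:
  Start: x ≡ 0 (mod 6).
  Combine with x ≡ 0 (mod 12): gcd(6, 12) = 6; 0 - 0 = 0, which IS divisible by 6, so compatible.
    Write x = 0 + 6·t and substitute into x ≡ 0 (mod 12): 6·t ≡ 0 − 0 = 0 (mod 12).
    Divide the congruence (and modulus) by g = 6: 1·t ≡ 0 (mod 2).
    So t ≡ 0 (mod 2).
    Then x = 0 + 6·0 = 0, valid modulo lcm(6, 12) = 12: x ≡ 0 (mod 12).
  Combine with x ≡ 6 (mod 9): gcd(12, 9) = 3; 6 - 0 = 6, which IS divisible by 3, so compatible.
    Write x = 0 + 12·t and substitute into x ≡ 6 (mod 9): 12·t ≡ 6 − 0 = 6 (mod 9).
    Divide the congruence (and modulus) by g = 3: 4·t ≡ 2 (mod 3).
    Reduce coefficients mod 3: 1·t ≡ 2 (mod 3).
    So t ≡ 2 (mod 3).
    Then x = 0 + 12·2 = 24, valid modulo lcm(12, 9) = 36: x ≡ 24 (mod 36).
Verify: 24 mod 6 = 0, 24 mod 12 = 0, 24 mod 9 = 6.

x ≡ 24 (mod 36).


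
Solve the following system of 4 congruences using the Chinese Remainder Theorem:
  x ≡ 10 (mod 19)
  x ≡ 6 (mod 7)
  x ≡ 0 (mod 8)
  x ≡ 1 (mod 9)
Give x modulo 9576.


Product of moduli M = 19 · 7 · 8 · 9 = 9576.
Merge one congruence at a time:
  Start: x ≡ 10 (mod 19).
  Combine with x ≡ 6 (mod 7); new modulus lcm = 133.
    Write x = 10 + 19·t and substitute into x ≡ 6 (mod 7): 19·t ≡ 6 − 10 = -4 (mod 7).
    Reduce coefficients mod 7: 5·t ≡ 3 (mod 7).
    The inverse of 5 mod 7 is 3 (since 5·3 = 15 = 2·7 + 1), so t ≡ 3·3 = 9 ≡ 2 (mod 7).
    Then x = 10 + 19·2 = 48, valid modulo lcm(19, 7) = 133: x ≡ 48 (mod 133).
  Combine with x ≡ 0 (mod 8); new modulus lcm = 1064.
    Write x = 48 + 133·t and substitute into x ≡ 0 (mod 8): 133·t ≡ 0 − 48 = -48 (mod 8).
    Reduce coefficients mod 8: 5·t ≡ 0 (mod 8).
    The inverse of 5 mod 8 is 5 (since 5·5 = 25 = 3·8 + 1), so t ≡ 5·0 = 0 ≡ 0 (mod 8).
    Then x = 48 + 133·0 = 48, valid modulo lcm(133, 8) = 1064: x ≡ 48 (mod 1064).
  Combine with x ≡ 1 (mod 9); new modulus lcm = 9576.
    Write x = 48 + 1064·t and substitute into x ≡ 1 (mod 9): 1064·t ≡ 1 − 48 = -47 (mod 9).
    Reduce coefficients mod 9: 2·t ≡ 7 (mod 9).
    The inverse of 2 mod 9 is 5 (since 2·5 = 10 = 1·9 + 1), so t ≡ 5·7 = 35 ≡ 8 (mod 9).
    Then x = 48 + 1064·8 = 8560, valid modulo lcm(1064, 9) = 9576: x ≡ 8560 (mod 9576).
Verify against each original: 8560 mod 19 = 10, 8560 mod 7 = 6, 8560 mod 8 = 0, 8560 mod 9 = 1.

x ≡ 8560 (mod 9576).


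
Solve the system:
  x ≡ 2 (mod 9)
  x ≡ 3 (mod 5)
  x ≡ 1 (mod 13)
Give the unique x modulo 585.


Moduli 9, 5, 13 are pairwise coprime; by CRT there is a unique solution modulo M = 9 · 5 · 13 = 585.
Solve pairwise, accumulating the modulus:
  Start with x ≡ 2 (mod 9).
  Combine with x ≡ 3 (mod 5): since gcd(9, 5) = 1, we get a unique residue mod 45.
    Write x = 2 + 9·t and substitute into x ≡ 3 (mod 5): 9·t ≡ 3 − 2 = 1 (mod 5).
    Reduce coefficients mod 5: 4·t ≡ 1 (mod 5).
    The inverse of 4 mod 5 is 4 (since 4·4 = 16 = 3·5 + 1), so t ≡ 4·1 = 4 ≡ 4 (mod 5).
    Then x = 2 + 9·4 = 38, valid modulo lcm(9, 5) = 45: x ≡ 38 (mod 45).
  Combine with x ≡ 1 (mod 13): since gcd(45, 13) = 1, we get a unique residue mod 585.
    Write x = 38 + 45·t and substitute into x ≡ 1 (mod 13): 45·t ≡ 1 − 38 = -37 (mod 13).
    Reduce coefficients mod 13: 6·t ≡ 2 (mod 13).
    The inverse of 6 mod 13 is 11 (since 6·11 = 66 = 5·13 + 1), so t ≡ 11·2 = 22 ≡ 9 (mod 13).
    Then x = 38 + 45·9 = 443, valid modulo lcm(45, 13) = 585: x ≡ 443 (mod 585).
Verify: 443 mod 9 = 2 ✓, 443 mod 5 = 3 ✓, 443 mod 13 = 1 ✓.

x ≡ 443 (mod 585).


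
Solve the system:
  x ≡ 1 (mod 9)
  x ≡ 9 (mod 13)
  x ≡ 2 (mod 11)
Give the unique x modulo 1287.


Moduli 9, 13, 11 are pairwise coprime; by CRT there is a unique solution modulo M = 9 · 13 · 11 = 1287.
Solve pairwise, accumulating the modulus:
  Start with x ≡ 1 (mod 9).
  Combine with x ≡ 9 (mod 13): since gcd(9, 13) = 1, we get a unique residue mod 117.
    Write x = 1 + 9·t and substitute into x ≡ 9 (mod 13): 9·t ≡ 9 − 1 = 8 (mod 13).
    The inverse of 9 mod 13 is 3 (since 9·3 = 27 = 2·13 + 1), so t ≡ 3·8 = 24 ≡ 11 (mod 13).
    Then x = 1 + 9·11 = 100, valid modulo lcm(9, 13) = 117: x ≡ 100 (mod 117).
  Combine with x ≡ 2 (mod 11): since gcd(117, 11) = 1, we get a unique residue mod 1287.
    Write x = 100 + 117·t and substitute into x ≡ 2 (mod 11): 117·t ≡ 2 − 100 = -98 (mod 11).
    Reduce coefficients mod 11: 7·t ≡ 1 (mod 11).
    The inverse of 7 mod 11 is 8 (since 7·8 = 56 = 5·11 + 1), so t ≡ 8·1 = 8 ≡ 8 (mod 11).
    Then x = 100 + 117·8 = 1036, valid modulo lcm(117, 11) = 1287: x ≡ 1036 (mod 1287).
Verify: 1036 mod 9 = 1 ✓, 1036 mod 13 = 9 ✓, 1036 mod 11 = 2 ✓.

x ≡ 1036 (mod 1287).


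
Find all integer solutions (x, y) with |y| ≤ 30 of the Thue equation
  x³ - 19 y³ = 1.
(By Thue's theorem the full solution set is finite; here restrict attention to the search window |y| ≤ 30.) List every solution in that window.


The equation is x³ - 19y³ = 1. For fixed y, x³ = 19·y³ + 1, so a solution requires the RHS to be a perfect cube.
Strategy: iterate y from -30 to 30, compute RHS = 19·y³ + 1, and check whether it is a (positive or negative) perfect cube.
Check small values of y:
  y = 0: RHS = 1 = (1)³ ⇒ x = 1 works.
  y = 1: RHS = 20 is not a perfect cube.
  y = -1: RHS = -18 is not a perfect cube.
  y = 2: RHS = 153 is not a perfect cube.
  y = -2: RHS = -151 is not a perfect cube.
  y = 3: RHS = 514 is not a perfect cube.
  y = -3: RHS = -512 = (-8)³ ⇒ x = -8 works.
Continuing the search up to |y| = 30 finds no further solutions beyond those listed.
Collected solutions: (1, 0), (-8, -3).

Solutions (with |y| ≤ 30): (1, 0), (-8, -3).


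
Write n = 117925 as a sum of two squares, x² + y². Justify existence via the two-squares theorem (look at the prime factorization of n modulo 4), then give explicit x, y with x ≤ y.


Step 1: Factor n = 117925 = 5^2 · 53 · 89.
Step 2: Check the mod-4 condition on each prime factor: 5 ≡ 1 (mod 4), exponent 2; 53 ≡ 1 (mod 4), exponent 1; 89 ≡ 1 (mod 4), exponent 1.
All primes ≡ 3 (mod 4) appear to even exponent (or don't appear), so by the two-squares theorem n IS expressible as a sum of two squares.
Step 3: Build a representation. Group n = k² · m with k = 5 and m = 53 · 89 = 4717 (a product of primes ≡ 1 (mod 4)); a representation of m scales to one of n via (k·x)² + (k·y)² = k²(x² + y²). Each prime p ≡ 1 (mod 4) is itself a sum of two squares; find a² by testing p − a² for a perfect square:
  53: 53 − 1² = 52, 53 − 2² = 49 = 7² ⇒ 53 = 2² + 7².
  89: 89 − 1² = 88, 89 − 2² = 85, 89 − 3² = 80, 89 − 4² = 73, 89 − 5² = 64 = 8² ⇒ 89 = 5² + 8².
  Combine using the Brahmagupta–Fibonacci identity (a² + b²)(c² + d²) = (ac − bd)² + (ad + bc)² = (ac + bd)² + (ad − bc)²:
  53 · 89 = 4717: from (2² + 7²)(5² + 8²), take (2·5 − 7·8, 2·8 + 7·5) = (10 − 56, 16 + 35) = (-46, 51); dropping signs (only squares matter) gives (46, 51); check 46² + 51² = 2116 + 2601 = 4717 ✓.
  Scale by k = 5: (5·46, 5·51) = (230, 255).
Step 4: Order so x ≤ y and verify: 230² + 255² = 52900 + 65025 = 117925 = n. ✓

n = 117925 = 230² + 255² (one valid representation with x ≤ y).


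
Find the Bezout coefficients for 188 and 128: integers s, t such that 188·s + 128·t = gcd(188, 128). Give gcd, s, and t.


Euclidean algorithm on (188, 128) — divide until remainder is 0:
  188 = 1 · 128 + 60
  128 = 2 · 60 + 8
  60 = 7 · 8 + 4
  8 = 2 · 4 + 0
gcd(188, 128) = 4.
Track Bezout coefficients alongside the remainders: start with r₀ = 188 = a·1 + b·0 (s = 1, t = 0) and r₁ = 128 = a·0 + b·1 (s = 0, t = 1); each new remainder r_{k+1} = r_{k-1} − q_k·r_k inherits s_{k+1} = s_{k-1} − q_k·s_k, t_{k+1} = t_{k-1} − q_k·t_k, so r_k = a·s_k + b·t_k at every step:
  q = 1: r = 60, s = 1 − 1·0 = 1, t = 0 − 1·1 = -1  (check: 188·1 + 128·(-1) = 60)
  q = 2: r = 8, s = 0 − 2·1 = -2, t = 1 − 2·(-1) = 3  (check: 188·(-2) + 128·3 = 8)
  q = 7: r = 4, s = 1 − 7·(-2) = 15, t = -1 − 7·3 = -22  (check: 188·15 + 128·(-22) = 4)
The row with r = 4 (the gcd) gives the Bezout coefficients s = 15, t = -22.
Result: 188 · (15) + 128 · (-22) = 4.

gcd(188, 128) = 4; s = 15, t = -22 (check: 188·15 + 128·(-22) = 4).


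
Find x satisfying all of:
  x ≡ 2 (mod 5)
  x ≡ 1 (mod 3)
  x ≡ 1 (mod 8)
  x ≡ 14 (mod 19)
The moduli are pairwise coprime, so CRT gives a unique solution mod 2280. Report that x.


Product of moduli M = 5 · 3 · 8 · 19 = 2280.
Merge one congruence at a time:
  Start: x ≡ 2 (mod 5).
  Combine with x ≡ 1 (mod 3); new modulus lcm = 15.
    Write x = 2 + 5·t and substitute into x ≡ 1 (mod 3): 5·t ≡ 1 − 2 = -1 (mod 3).
    Reduce coefficients mod 3: 2·t ≡ 2 (mod 3).
    The inverse of 2 mod 3 is 2 (since 2·2 = 4 = 1·3 + 1), so t ≡ 2·2 = 4 ≡ 1 (mod 3).
    Then x = 2 + 5·1 = 7, valid modulo lcm(5, 3) = 15: x ≡ 7 (mod 15).
  Combine with x ≡ 1 (mod 8); new modulus lcm = 120.
    Write x = 7 + 15·t and substitute into x ≡ 1 (mod 8): 15·t ≡ 1 − 7 = -6 (mod 8).
    Reduce coefficients mod 8: 7·t ≡ 2 (mod 8).
    The inverse of 7 mod 8 is 7 (since 7·7 = 49 = 6·8 + 1), so t ≡ 7·2 = 14 ≡ 6 (mod 8).
    Then x = 7 + 15·6 = 97, valid modulo lcm(15, 8) = 120: x ≡ 97 (mod 120).
  Combine with x ≡ 14 (mod 19); new modulus lcm = 2280.
    Write x = 97 + 120·t and substitute into x ≡ 14 (mod 19): 120·t ≡ 14 − 97 = -83 (mod 19).
    Reduce coefficients mod 19: 6·t ≡ 12 (mod 19).
    The inverse of 6 mod 19 is 16 (since 6·16 = 96 = 5·19 + 1), so t ≡ 16·12 = 192 ≡ 2 (mod 19).
    Then x = 97 + 120·2 = 337, valid modulo lcm(120, 19) = 2280: x ≡ 337 (mod 2280).
Verify against each original: 337 mod 5 = 2, 337 mod 3 = 1, 337 mod 8 = 1, 337 mod 19 = 14.

x ≡ 337 (mod 2280).


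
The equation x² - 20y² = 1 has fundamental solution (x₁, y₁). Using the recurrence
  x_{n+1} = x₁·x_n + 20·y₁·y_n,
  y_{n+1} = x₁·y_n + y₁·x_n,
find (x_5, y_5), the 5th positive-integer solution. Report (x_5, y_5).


Step 1: Find the fundamental solution (x₁, y₁) of x² - 20y² = 1.
  Expand √20 as a continued fraction. a₀ = ⌊√20⌋ = 4; iterate m_{k+1} = d_k·a_k − m_k, d_{k+1} = (20 − m_{k+1}²)/d_k, a_{k+1} = ⌊(a₀ + m_{k+1})/d_{k+1}⌋ (starting m₀ = 0, d₀ = 1), with convergents p_k = a_k·p_{k-1} + p_{k-2}, q_k = a_k·q_{k-1} + q_{k-2} (p₋₁ = 1, q₋₁ = 0):
  k = 0: a₀ = 4; p₀/q₀ = 4/1; p₀² − 20·q₀² = 16 − 20 = -4.
  k = 1: m = 4, d = 4, a = ⌊(4 + 4)/4⌋ = 2; p/q = (2·4 + 1)/(2·1 + 0) = 9/2; p² − 20·q² = 81 − 80 = 1.
  The first convergent with p² − 20·q² = 1 gives the fundamental solution (x₁, y₁) = (9, 2).
Step 2: Apply the recurrence (x_{n+1}, y_{n+1}) = (x₁x_n + 20y₁y_n, x₁y_n + y₁x_n) repeatedly.
  From (x_1, y_1) = (9, 2): x_2 = 9·9 + 20·2·2 = 161; y_2 = 9·2 + 2·9 = 36.
  From (x_2, y_2) = (161, 36): x_3 = 9·161 + 20·2·36 = 2889; y_3 = 9·36 + 2·161 = 646.
  From (x_3, y_3) = (2889, 646): x_4 = 9·2889 + 20·2·646 = 51841; y_4 = 9·646 + 2·2889 = 11592.
  From (x_4, y_4) = (51841, 11592): x_5 = 9·51841 + 20·2·11592 = 930249; y_5 = 9·11592 + 2·51841 = 208010.
Step 3: Verify x_5² - 20·y_5² = 865363202001 - 865363202000 = 1 (should be 1). ✓

(x_1, y_1) = (9, 2); (x_5, y_5) = (930249, 208010).


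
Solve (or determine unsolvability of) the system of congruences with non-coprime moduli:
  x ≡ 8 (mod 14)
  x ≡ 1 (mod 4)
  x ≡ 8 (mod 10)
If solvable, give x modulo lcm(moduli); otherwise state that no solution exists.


Moduli 14, 4, 10 are not pairwise coprime, so CRT works modulo lcm(m_i) when all pairwise compatibility conditions hold.
Pairwise compatibility: gcd(m_i, m_j) must divide a_i - a_j for every pair.
Merge one congruence at a time:
  Start: x ≡ 8 (mod 14).
  Combine with x ≡ 1 (mod 4): gcd(14, 4) = 2, and 1 - 8 = -7 is NOT divisible by 2.
    ⇒ system is inconsistent (no integer solution).

No solution (the system is inconsistent).


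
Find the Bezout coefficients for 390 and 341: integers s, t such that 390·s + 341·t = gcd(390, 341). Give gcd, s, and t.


Euclidean algorithm on (390, 341) — divide until remainder is 0:
  390 = 1 · 341 + 49
  341 = 6 · 49 + 47
  49 = 1 · 47 + 2
  47 = 23 · 2 + 1
  2 = 2 · 1 + 0
gcd(390, 341) = 1.
Track Bezout coefficients alongside the remainders: start with r₀ = 390 = a·1 + b·0 (s = 1, t = 0) and r₁ = 341 = a·0 + b·1 (s = 0, t = 1); each new remainder r_{k+1} = r_{k-1} − q_k·r_k inherits s_{k+1} = s_{k-1} − q_k·s_k, t_{k+1} = t_{k-1} − q_k·t_k, so r_k = a·s_k + b·t_k at every step:
  q = 1: r = 49, s = 1 − 1·0 = 1, t = 0 − 1·1 = -1  (check: 390·1 + 341·(-1) = 49)
  q = 6: r = 47, s = 0 − 6·1 = -6, t = 1 − 6·(-1) = 7  (check: 390·(-6) + 341·7 = 47)
  q = 1: r = 2, s = 1 − 1·(-6) = 7, t = -1 − 1·7 = -8  (check: 390·7 + 341·(-8) = 2)
  q = 23: r = 1, s = -6 − 23·7 = -167, t = 7 − 23·(-8) = 191  (check: 390·(-167) + 341·191 = 1)
The row with r = 1 (the gcd) gives the Bezout coefficients s = -167, t = 191.
Result: 390 · (-167) + 341 · (191) = 1.

gcd(390, 341) = 1; s = -167, t = 191 (check: 390·(-167) + 341·191 = 1).


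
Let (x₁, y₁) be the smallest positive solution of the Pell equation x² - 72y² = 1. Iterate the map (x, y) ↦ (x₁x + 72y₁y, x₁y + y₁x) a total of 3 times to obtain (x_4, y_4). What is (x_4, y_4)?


Step 1: Find the fundamental solution (x₁, y₁) of x² - 72y² = 1.
  Expand √72 as a continued fraction. a₀ = ⌊√72⌋ = 8; iterate m_{k+1} = d_k·a_k − m_k, d_{k+1} = (72 − m_{k+1}²)/d_k, a_{k+1} = ⌊(a₀ + m_{k+1})/d_{k+1}⌋ (starting m₀ = 0, d₀ = 1), with convergents p_k = a_k·p_{k-1} + p_{k-2}, q_k = a_k·q_{k-1} + q_{k-2} (p₋₁ = 1, q₋₁ = 0):
  k = 0: a₀ = 8; p₀/q₀ = 8/1; p₀² − 72·q₀² = 64 − 72 = -8.
  k = 1: m = 8, d = 8, a = ⌊(8 + 8)/8⌋ = 2; p/q = (2·8 + 1)/(2·1 + 0) = 17/2; p² − 72·q² = 289 − 288 = 1.
  The first convergent with p² − 72·q² = 1 gives the fundamental solution (x₁, y₁) = (17, 2).
Step 2: Apply the recurrence (x_{n+1}, y_{n+1}) = (x₁x_n + 72y₁y_n, x₁y_n + y₁x_n) repeatedly.
  From (x_1, y_1) = (17, 2): x_2 = 17·17 + 72·2·2 = 577; y_2 = 17·2 + 2·17 = 68.
  From (x_2, y_2) = (577, 68): x_3 = 17·577 + 72·2·68 = 19601; y_3 = 17·68 + 2·577 = 2310.
  From (x_3, y_3) = (19601, 2310): x_4 = 17·19601 + 72·2·2310 = 665857; y_4 = 17·2310 + 2·19601 = 78472.
Step 3: Verify x_4² - 72·y_4² = 443365544449 - 443365544448 = 1 (should be 1). ✓

(x_1, y_1) = (17, 2); (x_4, y_4) = (665857, 78472).


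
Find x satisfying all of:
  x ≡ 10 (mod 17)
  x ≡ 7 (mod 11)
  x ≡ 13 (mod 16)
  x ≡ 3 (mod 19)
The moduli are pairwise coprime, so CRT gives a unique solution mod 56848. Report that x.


Product of moduli M = 17 · 11 · 16 · 19 = 56848.
Merge one congruence at a time:
  Start: x ≡ 10 (mod 17).
  Combine with x ≡ 7 (mod 11); new modulus lcm = 187.
    Write x = 10 + 17·t and substitute into x ≡ 7 (mod 11): 17·t ≡ 7 − 10 = -3 (mod 11).
    Reduce coefficients mod 11: 6·t ≡ 8 (mod 11).
    The inverse of 6 mod 11 is 2 (since 6·2 = 12 = 1·11 + 1), so t ≡ 2·8 = 16 ≡ 5 (mod 11).
    Then x = 10 + 17·5 = 95, valid modulo lcm(17, 11) = 187: x ≡ 95 (mod 187).
  Combine with x ≡ 13 (mod 16); new modulus lcm = 2992.
    Write x = 95 + 187·t and substitute into x ≡ 13 (mod 16): 187·t ≡ 13 − 95 = -82 (mod 16).
    Reduce coefficients mod 16: 11·t ≡ 14 (mod 16).
    The inverse of 11 mod 16 is 3 (since 11·3 = 33 = 2·16 + 1), so t ≡ 3·14 = 42 ≡ 10 (mod 16).
    Then x = 95 + 187·10 = 1965, valid modulo lcm(187, 16) = 2992: x ≡ 1965 (mod 2992).
  Combine with x ≡ 3 (mod 19); new modulus lcm = 56848.
    Write x = 1965 + 2992·t and substitute into x ≡ 3 (mod 19): 2992·t ≡ 3 − 1965 = -1962 (mod 19).
    Reduce coefficients mod 19: 9·t ≡ 14 (mod 19).
    The inverse of 9 mod 19 is 17 (since 9·17 = 153 = 8·19 + 1), so t ≡ 17·14 = 238 ≡ 10 (mod 19).
    Then x = 1965 + 2992·10 = 31885, valid modulo lcm(2992, 19) = 56848: x ≡ 31885 (mod 56848).
Verify against each original: 31885 mod 17 = 10, 31885 mod 11 = 7, 31885 mod 16 = 13, 31885 mod 19 = 3.

x ≡ 31885 (mod 56848).


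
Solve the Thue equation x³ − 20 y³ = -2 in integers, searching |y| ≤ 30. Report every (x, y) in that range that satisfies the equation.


The equation is x³ - 20y³ = -2. For fixed y, x³ = 20·y³ − 2, so a solution requires the RHS to be a perfect cube.
Strategy: iterate y from -30 to 30, compute RHS = 20·y³ − 2, and check whether it is a (positive or negative) perfect cube.
Check small values of y:
  y = 0: RHS = -2 is not a perfect cube.
  y = 1: RHS = 18 is not a perfect cube.
  y = -1: RHS = -22 is not a perfect cube.
  y = 2: RHS = 158 is not a perfect cube.
  y = -2: RHS = -162 is not a perfect cube.
  y = 3: RHS = 538 is not a perfect cube.
  y = -3: RHS = -542 is not a perfect cube.
Continuing the search up to |y| = 30 finds no solutions either.
No (x, y) in the scanned range satisfies the equation.

No integer solutions with |y| ≤ 30.


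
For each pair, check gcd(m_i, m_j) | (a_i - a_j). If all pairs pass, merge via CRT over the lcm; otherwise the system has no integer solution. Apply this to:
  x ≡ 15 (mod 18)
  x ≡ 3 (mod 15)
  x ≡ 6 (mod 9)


Moduli 18, 15, 9 are not pairwise coprime, so CRT works modulo lcm(m_i) when all pairwise compatibility conditions hold.
Pairwise compatibility: gcd(m_i, m_j) must divide a_i - a_j for every pair.
Merge one congruence at a time:
  Start: x ≡ 15 (mod 18).
  Combine with x ≡ 3 (mod 15): gcd(18, 15) = 3; 3 - 15 = -12, which IS divisible by 3, so compatible.
    Write x = 15 + 18·t and substitute into x ≡ 3 (mod 15): 18·t ≡ 3 − 15 = -12 (mod 15).
    Divide the congruence (and modulus) by g = 3: 6·t ≡ -4 (mod 5).
    Reduce coefficients mod 5: 1·t ≡ 1 (mod 5).
    So t ≡ 1 (mod 5).
    Then x = 15 + 18·1 = 33, valid modulo lcm(18, 15) = 90: x ≡ 33 (mod 90).
  Combine with x ≡ 6 (mod 9): gcd(90, 9) = 9; 6 - 33 = -27, which IS divisible by 9, so compatible.
    Write x = 33 + 90·t and substitute into x ≡ 6 (mod 9): 90·t ≡ 6 − 33 = -27 (mod 9).
    Divide the congruence (and modulus) by g = 9: 10·t ≡ -3 (mod 1).
    Modulo 1 every t works; take t = 0.
    Then x = 33 + 90·0 = 33, valid modulo lcm(90, 9) = 90: x ≡ 33 (mod 90).
Verify: 33 mod 18 = 15, 33 mod 15 = 3, 33 mod 9 = 6.

x ≡ 33 (mod 90).


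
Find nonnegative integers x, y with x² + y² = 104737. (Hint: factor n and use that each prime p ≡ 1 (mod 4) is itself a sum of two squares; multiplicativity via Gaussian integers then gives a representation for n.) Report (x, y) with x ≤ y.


Step 1: Factor n = 104737 = 17 · 61 · 101.
Step 2: Check the mod-4 condition on each prime factor: 17 ≡ 1 (mod 4), exponent 1; 61 ≡ 1 (mod 4), exponent 1; 101 ≡ 1 (mod 4), exponent 1.
All primes ≡ 3 (mod 4) appear to even exponent (or don't appear), so by the two-squares theorem n IS expressible as a sum of two squares.
Step 3: Build a representation. Here n = 17 · 61 · 101 is a product of primes ≡ 1 (mod 4). Each prime p ≡ 1 (mod 4) is itself a sum of two squares; find a² by testing p − a² for a perfect square:
  17: 17 − 1² = 16 = 4² ⇒ 17 = 1² + 4².
  61: 61 − 1² = 60, 61 − 2² = 57, 61 − 3² = 52, 61 − 4² = 45, 61 − 5² = 36 = 6² ⇒ 61 = 5² + 6².
  101: 101 − 1² = 100 = 10² ⇒ 101 = 1² + 10².
  Combine using the Brahmagupta–Fibonacci identity (a² + b²)(c² + d²) = (ac − bd)² + (ad + bc)² = (ac + bd)² + (ad − bc)²:
  17 · 61 = 1037: from (1² + 4²)(5² + 6²), take (1·5 − 4·6, 1·6 + 4·5) = (5 − 24, 6 + 20) = (-19, 26); dropping signs (only squares matter) gives (19, 26); check 19² + 26² = 361 + 676 = 1037 ✓.
  1037 · 101 = 104737: from (19² + 26²)(1² + 10²), take (19·1 − 26·10, 19·10 + 26·1) = (19 − 260, 190 + 26) = (-241, 216); dropping signs (only squares matter) gives (241, 216); check 241² + 216² = 58081 + 46656 = 104737 ✓.
Step 4: Order so x ≤ y and verify: 216² + 241² = 46656 + 58081 = 104737 = n. ✓

n = 104737 = 216² + 241² (one valid representation with x ≤ y).


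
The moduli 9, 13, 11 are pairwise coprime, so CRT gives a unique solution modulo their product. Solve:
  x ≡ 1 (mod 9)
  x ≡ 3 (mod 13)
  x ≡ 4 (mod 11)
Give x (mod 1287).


Moduli 9, 13, 11 are pairwise coprime; by CRT there is a unique solution modulo M = 9 · 13 · 11 = 1287.
Solve pairwise, accumulating the modulus:
  Start with x ≡ 1 (mod 9).
  Combine with x ≡ 3 (mod 13): since gcd(9, 13) = 1, we get a unique residue mod 117.
    Write x = 1 + 9·t and substitute into x ≡ 3 (mod 13): 9·t ≡ 3 − 1 = 2 (mod 13).
    The inverse of 9 mod 13 is 3 (since 9·3 = 27 = 2·13 + 1), so t ≡ 3·2 = 6 ≡ 6 (mod 13).
    Then x = 1 + 9·6 = 55, valid modulo lcm(9, 13) = 117: x ≡ 55 (mod 117).
  Combine with x ≡ 4 (mod 11): since gcd(117, 11) = 1, we get a unique residue mod 1287.
    Write x = 55 + 117·t and substitute into x ≡ 4 (mod 11): 117·t ≡ 4 − 55 = -51 (mod 11).
    Reduce coefficients mod 11: 7·t ≡ 4 (mod 11).
    The inverse of 7 mod 11 is 8 (since 7·8 = 56 = 5·11 + 1), so t ≡ 8·4 = 32 ≡ 10 (mod 11).
    Then x = 55 + 117·10 = 1225, valid modulo lcm(117, 11) = 1287: x ≡ 1225 (mod 1287).
Verify: 1225 mod 9 = 1 ✓, 1225 mod 13 = 3 ✓, 1225 mod 11 = 4 ✓.

x ≡ 1225 (mod 1287).


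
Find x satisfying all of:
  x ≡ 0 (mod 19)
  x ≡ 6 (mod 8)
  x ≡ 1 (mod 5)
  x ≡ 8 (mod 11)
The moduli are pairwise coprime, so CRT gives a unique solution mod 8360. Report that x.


Product of moduli M = 19 · 8 · 5 · 11 = 8360.
Merge one congruence at a time:
  Start: x ≡ 0 (mod 19).
  Combine with x ≡ 6 (mod 8); new modulus lcm = 152.
    Write x = 0 + 19·t and substitute into x ≡ 6 (mod 8): 19·t ≡ 6 − 0 = 6 (mod 8).
    Reduce coefficients mod 8: 3·t ≡ 6 (mod 8).
    The inverse of 3 mod 8 is 3 (since 3·3 = 9 = 1·8 + 1), so t ≡ 3·6 = 18 ≡ 2 (mod 8).
    Then x = 0 + 19·2 = 38, valid modulo lcm(19, 8) = 152: x ≡ 38 (mod 152).
  Combine with x ≡ 1 (mod 5); new modulus lcm = 760.
    Write x = 38 + 152·t and substitute into x ≡ 1 (mod 5): 152·t ≡ 1 − 38 = -37 (mod 5).
    Reduce coefficients mod 5: 2·t ≡ 3 (mod 5).
    The inverse of 2 mod 5 is 3 (since 2·3 = 6 = 1·5 + 1), so t ≡ 3·3 = 9 ≡ 4 (mod 5).
    Then x = 38 + 152·4 = 646, valid modulo lcm(152, 5) = 760: x ≡ 646 (mod 760).
  Combine with x ≡ 8 (mod 11); new modulus lcm = 8360.
    Write x = 646 + 760·t and substitute into x ≡ 8 (mod 11): 760·t ≡ 8 − 646 = -638 (mod 11).
    Reduce coefficients mod 11: 1·t ≡ 0 (mod 11).
    So t ≡ 0 (mod 11).
    Then x = 646 + 760·0 = 646, valid modulo lcm(760, 11) = 8360: x ≡ 646 (mod 8360).
Verify against each original: 646 mod 19 = 0, 646 mod 8 = 6, 646 mod 5 = 1, 646 mod 11 = 8.

x ≡ 646 (mod 8360).
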